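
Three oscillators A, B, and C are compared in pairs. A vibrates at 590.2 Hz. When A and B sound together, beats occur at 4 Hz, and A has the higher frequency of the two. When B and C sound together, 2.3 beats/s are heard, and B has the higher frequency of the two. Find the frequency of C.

583.9 Hz

B is below A, so f_B = 590.2 − 4 = 586.2 Hz.
C is below B, so f_C = 586.2 − 2.3 = 583.9 Hz.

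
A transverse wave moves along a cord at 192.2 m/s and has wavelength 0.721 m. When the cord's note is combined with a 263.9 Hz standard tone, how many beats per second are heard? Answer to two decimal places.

2.67 Hz

Source frequency f = v/λ = 192.2/0.721 = 266.5742 Hz.
f_beat = |266.5742 − 263.9| = 2.67 Hz.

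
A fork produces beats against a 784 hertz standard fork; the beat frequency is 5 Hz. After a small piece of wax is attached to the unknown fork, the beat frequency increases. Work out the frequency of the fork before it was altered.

779 Hz

|f − 784| = 5, so the fork was at either 779 Hz or 789 Hz.
Loading a fork with wax lowers its frequency; the adjustment lowers the fork's frequency.
The beat rate rose, so the adjustment moved the fork further from 784 Hz — it was already below the reference.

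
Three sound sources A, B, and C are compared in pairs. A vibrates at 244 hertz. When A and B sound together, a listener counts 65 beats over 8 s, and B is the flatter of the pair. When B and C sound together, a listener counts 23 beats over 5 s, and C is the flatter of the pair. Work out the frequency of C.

231.275 Hz

A–B: Beat frequency = 65/8 = 8.125 Hz.
B is below A, so f_B = 244 − 8.125 = 235.875 Hz.
B–C: Beat frequency = 23/5 = 4.6 Hz.
C is below B, so f_C = 235.875 − 4.6 = 231.275 Hz.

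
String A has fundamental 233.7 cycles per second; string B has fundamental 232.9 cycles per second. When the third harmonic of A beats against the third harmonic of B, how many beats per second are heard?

Third harmonic of the first: 3·233.7 = 701.1 Hz.
Third harmonic of the second: 3·232.9 = 698.7 Hz.
f_beat = |701.1 − 698.7| = 2.4 Hz.

2.4 Hz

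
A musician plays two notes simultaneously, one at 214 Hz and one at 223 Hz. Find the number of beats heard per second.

The beat frequency equals the magnitude of the frequency difference.
|214 − 223| = 9 Hz.

9 Hz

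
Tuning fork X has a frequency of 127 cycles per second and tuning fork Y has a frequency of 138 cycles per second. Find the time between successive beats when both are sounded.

f_beat = |127 − 138| = 11 Hz.
Beat period T = 1 / f_beat = 1 / 11 s.

0.091 s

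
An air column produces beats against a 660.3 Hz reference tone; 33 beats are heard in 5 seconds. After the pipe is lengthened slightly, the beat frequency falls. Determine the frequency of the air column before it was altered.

Beat frequency = 33/5 = 6.6 Hz.
|f − 660.3| = 6.6, so the air column was at either 653.7 Hz or 666.9 Hz.
A longer pipe has a lower fundamental; the adjustment lowers the air column's frequency.
The beat rate fell, so the adjustment moved the air column toward 660.3 Hz — it must have started above the reference.

666.9 Hz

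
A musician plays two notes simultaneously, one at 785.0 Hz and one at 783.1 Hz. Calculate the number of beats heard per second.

f_beat = |f₁ − f₂|.
|785.0 − 783.1| = 1.9 Hz.

1.9 Hz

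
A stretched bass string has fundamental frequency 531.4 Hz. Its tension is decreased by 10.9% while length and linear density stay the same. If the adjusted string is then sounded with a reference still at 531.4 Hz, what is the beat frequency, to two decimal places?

29.80 Hz

For a string, f ∝ √T, so the new frequency is 531.4·√0.891 = 501.6033 Hz.
f_beat = |501.6033 − 531.4| = 29.80 Hz.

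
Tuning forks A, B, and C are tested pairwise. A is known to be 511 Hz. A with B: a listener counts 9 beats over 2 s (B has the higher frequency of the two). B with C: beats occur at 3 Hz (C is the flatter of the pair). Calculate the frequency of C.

512.5 Hz

A–B: Beat frequency = 9/2 = 4.5 Hz.
B is above A, so f_B = 511 + 4.5 = 515.5 Hz.
C is below B, so f_C = 515.5 − 3 = 512.5 Hz.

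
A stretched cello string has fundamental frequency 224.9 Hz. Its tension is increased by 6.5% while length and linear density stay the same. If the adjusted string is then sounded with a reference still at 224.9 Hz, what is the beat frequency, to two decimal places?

7.19 Hz

For a string, f ∝ √T, so the new frequency is 224.9·√1.065 = 232.0942 Hz.
f_beat = |232.0942 − 224.9| = 7.19 Hz.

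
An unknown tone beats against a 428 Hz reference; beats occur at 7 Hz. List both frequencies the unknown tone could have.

|f − 428| = 7, so f = 428 ± 7.

421 Hz or 435 Hz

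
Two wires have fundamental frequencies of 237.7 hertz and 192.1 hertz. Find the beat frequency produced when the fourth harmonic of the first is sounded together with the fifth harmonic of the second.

9.7 Hz

Fourth harmonic of the first: 4·237.7 = 950.8 Hz.
Fifth harmonic of the second: 5·192.1 = 960.5 Hz.
f_beat = |950.8 − 960.5| = 9.7 Hz.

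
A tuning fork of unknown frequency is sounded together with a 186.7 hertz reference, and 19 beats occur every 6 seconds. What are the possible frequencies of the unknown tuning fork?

183.5333 Hz or 189.8667 Hz

Beat frequency = 19/6 = 3.1667 Hz.
|f − 186.7| = 3.1667, so f = 186.7 ± 3.1667.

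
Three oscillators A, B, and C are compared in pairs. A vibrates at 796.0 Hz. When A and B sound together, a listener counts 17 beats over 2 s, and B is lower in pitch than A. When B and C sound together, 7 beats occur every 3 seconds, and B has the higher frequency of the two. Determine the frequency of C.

A–B: Beat frequency = 17/2 = 8.5 Hz.
B is below A, so f_B = 796.0 − 8.5 = 787.5 Hz.
B–C: Beat frequency = 7/3 = 2.3333 Hz.
C is below B, so f_C = 787.5 − 2.3333 = 785.1667 Hz.

785.1667 Hz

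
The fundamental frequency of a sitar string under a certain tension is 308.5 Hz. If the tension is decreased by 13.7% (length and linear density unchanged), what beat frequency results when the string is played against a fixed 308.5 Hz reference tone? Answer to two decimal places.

21.91 Hz

For a string, f ∝ √T, so the new frequency is 308.5·√0.863 = 286.5897 Hz.
f_beat = |286.5897 − 308.5| = 21.91 Hz.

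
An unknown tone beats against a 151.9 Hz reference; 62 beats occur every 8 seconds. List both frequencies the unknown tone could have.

Beat frequency = 62/8 = 7.75 Hz.
|f − 151.9| = 7.75, so f = 151.9 ± 7.75.

144.15 Hz or 159.65 Hz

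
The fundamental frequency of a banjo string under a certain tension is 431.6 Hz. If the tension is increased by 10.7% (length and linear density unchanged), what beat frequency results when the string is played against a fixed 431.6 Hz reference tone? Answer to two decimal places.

For a string, f ∝ √T, so the new frequency is 431.6·√1.107 = 454.1039 Hz.
f_beat = |454.1039 − 431.6| = 22.50 Hz.

22.50 Hz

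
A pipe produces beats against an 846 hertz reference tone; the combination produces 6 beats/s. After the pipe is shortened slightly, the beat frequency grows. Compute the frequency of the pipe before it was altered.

|f − 846| = 6, so the pipe was at either 840 Hz or 852 Hz.
A shorter pipe has a higher fundamental; the adjustment raises the pipe's frequency.
The beat rate rose, so the adjustment moved the pipe further from 846 Hz — it was already above the reference.

852 Hz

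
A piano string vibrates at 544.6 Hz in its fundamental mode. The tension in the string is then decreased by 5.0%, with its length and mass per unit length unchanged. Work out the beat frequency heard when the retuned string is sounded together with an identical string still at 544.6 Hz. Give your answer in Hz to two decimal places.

13.79 Hz

For a string, f ∝ √T, so the new frequency is 544.6·√0.950 = 530.8104 Hz.
f_beat = |530.8104 − 544.6| = 13.79 Hz.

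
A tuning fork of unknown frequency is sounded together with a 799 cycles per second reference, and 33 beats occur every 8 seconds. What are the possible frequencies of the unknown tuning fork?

794.875 Hz or 803.125 Hz

Beat frequency = 33/8 = 4.125 Hz.
|f − 799| = 4.125, so f = 799 ± 4.125.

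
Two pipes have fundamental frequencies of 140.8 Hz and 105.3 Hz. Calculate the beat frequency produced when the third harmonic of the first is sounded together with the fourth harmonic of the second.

Third harmonic of the first: 3·140.8 = 422.4 Hz.
Fourth harmonic of the second: 4·105.3 = 421.2 Hz.
f_beat = |422.4 − 421.2| = 1.2 Hz.

1.2 Hz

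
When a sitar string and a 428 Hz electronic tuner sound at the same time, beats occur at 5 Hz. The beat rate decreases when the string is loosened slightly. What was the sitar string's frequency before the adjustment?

433 Hz

|f − 428| = 5, so the sitar string was at either 423 Hz or 433 Hz.
Reducing tension lowers a string's frequency; the adjustment lowers the sitar string's frequency.
The beat rate fell, so the adjustment moved the sitar string toward 428 Hz — it must have started above the reference.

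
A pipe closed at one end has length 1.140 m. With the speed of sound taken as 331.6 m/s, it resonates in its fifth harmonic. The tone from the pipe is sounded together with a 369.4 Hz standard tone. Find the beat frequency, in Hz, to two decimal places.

5.80 Hz

Closed pipe (odd harmonics): f_n = n·v/(4L) = 5·331.6/(4·1.140) = 363.5965 Hz.
f_beat = |363.5965 − 369.4| = 5.80 Hz.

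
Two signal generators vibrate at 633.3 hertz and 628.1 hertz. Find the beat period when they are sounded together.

f_beat = |633.3 − 628.1| = 5.2 Hz.
Beat period T = 1 / f_beat = 1 / 5.2 s.

0.192 s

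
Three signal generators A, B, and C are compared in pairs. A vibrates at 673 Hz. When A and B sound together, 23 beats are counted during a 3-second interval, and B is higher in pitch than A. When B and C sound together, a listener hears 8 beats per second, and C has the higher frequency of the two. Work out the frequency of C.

688.6667 Hz

A–B: Beat frequency = 23/3 = 7.6667 Hz.
B is above A, so f_B = 673 + 7.6667 = 680.6667 Hz.
C is above B, so f_C = 680.6667 + 8 = 688.6667 Hz.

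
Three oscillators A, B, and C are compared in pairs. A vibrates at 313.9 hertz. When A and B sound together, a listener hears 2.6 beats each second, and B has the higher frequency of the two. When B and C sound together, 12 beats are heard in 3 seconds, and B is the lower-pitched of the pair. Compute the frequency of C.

B is above A, so f_B = 313.9 + 2.6 = 316.5 Hz.
B–C: Beat frequency = 12/3 = 4 Hz.
C is above B, so f_C = 316.5 + 4 = 320.5 Hz.

320.5 Hz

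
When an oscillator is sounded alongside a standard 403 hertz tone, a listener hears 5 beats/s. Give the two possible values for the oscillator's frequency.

|f − 403| = 5, so f = 403 ± 5.

398 Hz or 408 Hz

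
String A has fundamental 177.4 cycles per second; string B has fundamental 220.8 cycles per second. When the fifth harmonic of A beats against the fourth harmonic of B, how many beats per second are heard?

Fifth harmonic of the first: 5·177.4 = 887.0 Hz.
Fourth harmonic of the second: 4·220.8 = 883.2 Hz.
f_beat = |887.0 − 883.2| = 3.8 Hz.

3.8 Hz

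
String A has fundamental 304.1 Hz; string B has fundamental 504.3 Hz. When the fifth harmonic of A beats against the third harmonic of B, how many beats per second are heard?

7.6 Hz

Fifth harmonic of the first: 5·304.1 = 1520.5 Hz.
Third harmonic of the second: 3·504.3 = 1512.9 Hz.
f_beat = |1520.5 − 1512.9| = 7.6 Hz.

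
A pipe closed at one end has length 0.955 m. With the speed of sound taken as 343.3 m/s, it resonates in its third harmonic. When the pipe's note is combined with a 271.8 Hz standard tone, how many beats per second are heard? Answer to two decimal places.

Closed pipe (odd harmonics): f_n = n·v/(4L) = 3·343.3/(4·0.955) = 269.6073 Hz.
f_beat = |269.6073 − 271.8| = 2.19 Hz.

2.19 Hz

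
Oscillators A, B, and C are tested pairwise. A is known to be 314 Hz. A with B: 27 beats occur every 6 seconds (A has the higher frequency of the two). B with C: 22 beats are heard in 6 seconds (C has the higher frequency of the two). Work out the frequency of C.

313.1667 Hz

A–B: Beat frequency = 27/6 = 4.5 Hz.
B is below A, so f_B = 314 − 4.5 = 309.5 Hz.
B–C: Beat frequency = 22/6 = 3.6667 Hz.
C is above B, so f_C = 309.5 + 3.6667 = 313.1667 Hz.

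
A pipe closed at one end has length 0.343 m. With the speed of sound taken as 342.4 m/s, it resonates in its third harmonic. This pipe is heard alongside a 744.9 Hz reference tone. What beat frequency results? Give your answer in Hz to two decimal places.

3.79 Hz

Closed pipe (odd harmonics): f_n = n·v/(4L) = 3·342.4/(4·0.343) = 748.6880 Hz.
f_beat = |748.6880 − 744.9| = 3.79 Hz.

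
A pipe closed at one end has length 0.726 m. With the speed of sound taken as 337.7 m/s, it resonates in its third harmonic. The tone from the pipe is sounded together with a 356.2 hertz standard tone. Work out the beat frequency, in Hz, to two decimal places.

7.34 Hz

Closed pipe (odd harmonics): f_n = n·v/(4L) = 3·337.7/(4·0.726) = 348.8636 Hz.
f_beat = |348.8636 − 356.2| = 7.34 Hz.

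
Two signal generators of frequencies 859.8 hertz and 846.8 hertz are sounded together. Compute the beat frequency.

13 Hz

Beats arise from superposition of two nearby frequencies; the beat rate is |f₁ − f₂|.
|859.8 − 846.8| = 13 Hz.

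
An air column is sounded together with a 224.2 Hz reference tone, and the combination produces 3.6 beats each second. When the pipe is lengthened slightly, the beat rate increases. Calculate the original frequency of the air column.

220.6 Hz

|f − 224.2| = 3.6, so the air column was at either 220.6 Hz or 227.8 Hz.
A longer pipe has a lower fundamental; the adjustment lowers the air column's frequency.
The beat rate rose, so the adjustment moved the air column further from 224.2 Hz — it was already below the reference.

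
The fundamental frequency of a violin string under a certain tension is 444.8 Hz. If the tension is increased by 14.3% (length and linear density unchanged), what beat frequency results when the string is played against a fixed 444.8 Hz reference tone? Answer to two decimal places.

For a string, f ∝ √T, so the new frequency is 444.8·√1.143 = 475.5409 Hz.
f_beat = |475.5409 − 444.8| = 30.74 Hz.

30.74 Hz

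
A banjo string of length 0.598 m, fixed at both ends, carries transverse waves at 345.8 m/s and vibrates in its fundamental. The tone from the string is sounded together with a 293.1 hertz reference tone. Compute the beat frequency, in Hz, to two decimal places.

For a string fixed at both ends, f_n = n·v/(2L) = 1·345.8/(2·0.598) = 289.1304 Hz.
f_beat = |289.1304 − 293.1| = 3.97 Hz.

3.97 Hz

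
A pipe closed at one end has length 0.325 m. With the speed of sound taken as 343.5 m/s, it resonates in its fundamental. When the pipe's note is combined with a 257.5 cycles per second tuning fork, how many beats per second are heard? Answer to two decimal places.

Closed pipe (odd harmonics): f_n = n·v/(4L) = 1·343.5/(4·0.325) = 264.2308 Hz.
f_beat = |264.2308 − 257.5| = 6.73 Hz.

6.73 Hz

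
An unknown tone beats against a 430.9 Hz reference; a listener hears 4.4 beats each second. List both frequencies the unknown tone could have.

|f − 430.9| = 4.4, so f = 430.9 ± 4.4.

426.5 Hz or 435.3 Hz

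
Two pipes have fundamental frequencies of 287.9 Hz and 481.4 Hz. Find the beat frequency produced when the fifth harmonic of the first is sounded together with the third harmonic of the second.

4.7 Hz

Fifth harmonic of the first: 5·287.9 = 1439.5 Hz.
Third harmonic of the second: 3·481.4 = 1444.2 Hz.
f_beat = |1439.5 − 1444.2| = 4.7 Hz.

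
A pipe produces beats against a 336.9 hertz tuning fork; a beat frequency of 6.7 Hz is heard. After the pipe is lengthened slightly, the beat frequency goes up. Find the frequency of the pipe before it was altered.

330.2 Hz

|f − 336.9| = 6.7, so the pipe was at either 330.2 Hz or 343.6 Hz.
A longer pipe has a lower fundamental; the adjustment lowers the pipe's frequency.
The beat rate rose, so the adjustment moved the pipe further from 336.9 Hz — it was already below the reference.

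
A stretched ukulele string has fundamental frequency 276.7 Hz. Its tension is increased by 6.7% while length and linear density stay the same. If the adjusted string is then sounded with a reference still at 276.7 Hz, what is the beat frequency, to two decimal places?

9.12 Hz

For a string, f ∝ √T, so the new frequency is 276.7·√1.067 = 285.8192 Hz.
f_beat = |285.8192 − 276.7| = 9.12 Hz.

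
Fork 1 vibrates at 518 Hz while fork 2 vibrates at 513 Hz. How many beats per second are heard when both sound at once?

5 Hz

Beats arise from superposition of two nearby frequencies; the beat rate is |f₁ − f₂|.
|518 − 513| = 5 Hz.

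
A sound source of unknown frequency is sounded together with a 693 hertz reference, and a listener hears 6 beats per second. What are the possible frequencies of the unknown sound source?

|f − 693| = 6, so f = 693 ± 6.

687 Hz or 699 Hz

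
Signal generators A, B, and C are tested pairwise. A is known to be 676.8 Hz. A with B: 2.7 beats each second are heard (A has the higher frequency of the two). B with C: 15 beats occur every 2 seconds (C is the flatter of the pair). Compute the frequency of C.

B is below A, so f_B = 676.8 − 2.7 = 674.1 Hz.
B–C: Beat frequency = 15/2 = 7.5 Hz.
C is below B, so f_C = 674.1 − 7.5 = 666.6 Hz.

666.6 Hz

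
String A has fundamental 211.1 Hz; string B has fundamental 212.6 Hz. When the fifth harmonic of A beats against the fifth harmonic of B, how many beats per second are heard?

Fifth harmonic of the first: 5·211.1 = 1055.5 Hz.
Fifth harmonic of the second: 5·212.6 = 1063.0 Hz.
f_beat = |1055.5 − 1063.0| = 7.5 Hz.

7.5 Hz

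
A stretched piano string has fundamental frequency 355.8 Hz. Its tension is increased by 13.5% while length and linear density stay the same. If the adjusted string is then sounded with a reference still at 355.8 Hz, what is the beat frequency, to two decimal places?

23.26 Hz

For a string, f ∝ √T, so the new frequency is 355.8·√1.135 = 379.0564 Hz.
f_beat = |379.0564 − 355.8| = 23.26 Hz.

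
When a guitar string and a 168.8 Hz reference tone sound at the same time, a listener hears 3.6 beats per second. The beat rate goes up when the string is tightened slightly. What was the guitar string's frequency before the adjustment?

|f − 168.8| = 3.6, so the guitar string was at either 165.2 Hz or 172.4 Hz.
Increasing tension raises a string's frequency; the adjustment raises the guitar string's frequency.
The beat rate rose, so the adjustment moved the guitar string further from 168.8 Hz — it was already above the reference.

172.4 Hz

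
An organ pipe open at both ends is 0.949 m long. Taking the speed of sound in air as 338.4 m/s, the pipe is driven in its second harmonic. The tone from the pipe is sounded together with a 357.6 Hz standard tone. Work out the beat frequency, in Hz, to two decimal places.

Open pipe: f_n = n·v/(2L) = 2·338.4/(2·0.949) = 356.5859 Hz.
f_beat = |356.5859 − 357.6| = 1.01 Hz.

1.01 Hz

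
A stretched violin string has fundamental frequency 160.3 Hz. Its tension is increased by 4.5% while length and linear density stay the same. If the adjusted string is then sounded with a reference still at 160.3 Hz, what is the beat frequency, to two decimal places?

For a string, f ∝ √T, so the new frequency is 160.3·√1.045 = 163.8671 Hz.
f_beat = |163.8671 − 160.3| = 3.57 Hz.

3.57 Hz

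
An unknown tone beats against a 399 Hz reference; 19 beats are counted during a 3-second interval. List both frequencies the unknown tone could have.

392.6667 Hz or 405.3333 Hz

Beat frequency = 19/3 = 6.3333 Hz.
|f − 399| = 6.3333, so f = 399 ± 6.3333.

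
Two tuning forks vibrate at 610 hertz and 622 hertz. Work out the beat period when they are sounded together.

0.083 s

f_beat = |610 − 622| = 12 Hz.
Beat period T = 1 / f_beat = 1 / 12 s.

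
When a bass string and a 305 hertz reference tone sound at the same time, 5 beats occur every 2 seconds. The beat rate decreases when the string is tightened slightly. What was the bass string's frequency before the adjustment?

302.5 Hz

Beat frequency = 5/2 = 2.5 Hz.
|f − 305| = 2.5, so the bass string was at either 302.5 Hz or 307.5 Hz.
Increasing tension raises a string's frequency; the adjustment raises the bass string's frequency.
The beat rate fell, so the adjustment moved the bass string toward 305 Hz — it must have started below the reference.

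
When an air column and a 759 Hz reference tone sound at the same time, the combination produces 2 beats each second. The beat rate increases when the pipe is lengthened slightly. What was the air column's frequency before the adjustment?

|f − 759| = 2, so the air column was at either 757 Hz or 761 Hz.
A longer pipe has a lower fundamental; the adjustment lowers the air column's frequency.
The beat rate rose, so the adjustment moved the air column further from 759 Hz — it was already below the reference.

757 Hz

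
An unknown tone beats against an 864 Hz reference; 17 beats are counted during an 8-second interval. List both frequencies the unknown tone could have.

Beat frequency = 17/8 = 2.125 Hz.
|f − 864| = 2.125, so f = 864 ± 2.125.

861.875 Hz or 866.125 Hz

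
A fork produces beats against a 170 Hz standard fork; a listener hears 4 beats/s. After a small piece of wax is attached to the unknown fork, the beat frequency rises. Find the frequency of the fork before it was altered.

|f − 170| = 4, so the fork was at either 166 Hz or 174 Hz.
Loading a fork with wax lowers its frequency; the adjustment lowers the fork's frequency.
The beat rate rose, so the adjustment moved the fork further from 170 Hz — it was already below the reference.

166 Hz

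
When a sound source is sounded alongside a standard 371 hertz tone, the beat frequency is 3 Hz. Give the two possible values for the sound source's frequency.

|f − 371| = 3, so f = 371 ± 3.

368 Hz or 374 Hz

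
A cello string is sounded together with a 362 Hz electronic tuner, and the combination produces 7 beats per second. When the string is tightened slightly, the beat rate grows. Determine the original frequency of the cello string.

|f − 362| = 7, so the cello string was at either 355 Hz or 369 Hz.
Increasing tension raises a string's frequency; the adjustment raises the cello string's frequency.
The beat rate rose, so the adjustment moved the cello string further from 362 Hz — it was already above the reference.

369 Hz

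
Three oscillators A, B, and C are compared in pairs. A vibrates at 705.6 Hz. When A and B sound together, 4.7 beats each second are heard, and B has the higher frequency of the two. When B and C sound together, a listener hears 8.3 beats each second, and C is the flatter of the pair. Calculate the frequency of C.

702 Hz

B is above A, so f_B = 705.6 + 4.7 = 710.3 Hz.
C is below B, so f_C = 710.3 − 8.3 = 702 Hz.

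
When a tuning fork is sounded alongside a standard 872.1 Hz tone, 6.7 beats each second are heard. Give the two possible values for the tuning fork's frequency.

|f − 872.1| = 6.7, so f = 872.1 ± 6.7.

865.4 Hz or 878.8 Hz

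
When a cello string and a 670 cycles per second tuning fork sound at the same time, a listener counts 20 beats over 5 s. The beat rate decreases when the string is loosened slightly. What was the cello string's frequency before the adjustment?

Beat frequency = 20/5 = 4 Hz.
|f − 670| = 4, so the cello string was at either 666 Hz or 674 Hz.
Reducing tension lowers a string's frequency; the adjustment lowers the cello string's frequency.
The beat rate fell, so the adjustment moved the cello string toward 670 Hz — it must have started above the reference.

674 Hz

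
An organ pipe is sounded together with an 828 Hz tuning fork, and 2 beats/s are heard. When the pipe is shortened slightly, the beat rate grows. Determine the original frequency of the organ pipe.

830 Hz

|f − 828| = 2, so the organ pipe was at either 826 Hz or 830 Hz.
A shorter pipe has a higher fundamental; the adjustment raises the organ pipe's frequency.
The beat rate rose, so the adjustment moved the organ pipe further from 828 Hz — it was already above the reference.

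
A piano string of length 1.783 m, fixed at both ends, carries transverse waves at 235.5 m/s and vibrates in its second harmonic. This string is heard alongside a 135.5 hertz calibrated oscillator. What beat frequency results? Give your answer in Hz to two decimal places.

For a string fixed at both ends, f_n = n·v/(2L) = 2·235.5/(2·1.783) = 132.0808 Hz.
f_beat = |132.0808 − 135.5| = 3.42 Hz.

3.42 Hz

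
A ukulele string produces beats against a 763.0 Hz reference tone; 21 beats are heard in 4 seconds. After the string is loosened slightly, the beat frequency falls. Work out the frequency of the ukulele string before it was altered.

Beat frequency = 21/4 = 5.25 Hz.
|f − 763.0| = 5.25, so the ukulele string was at either 757.75 Hz or 768.25 Hz.
Reducing tension lowers a string's frequency; the adjustment lowers the ukulele string's frequency.
The beat rate fell, so the adjustment moved the ukulele string toward 763.0 Hz — it must have started above the reference.

768.25 Hz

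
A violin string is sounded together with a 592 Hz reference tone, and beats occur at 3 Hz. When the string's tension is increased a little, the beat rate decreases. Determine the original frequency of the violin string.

589 Hz

|f − 592| = 3, so the violin string was at either 589 Hz or 595 Hz.
Higher tension means higher frequency; the adjustment raises the violin string's frequency.
The beat rate fell, so the adjustment moved the violin string toward 592 Hz — it must have started below the reference.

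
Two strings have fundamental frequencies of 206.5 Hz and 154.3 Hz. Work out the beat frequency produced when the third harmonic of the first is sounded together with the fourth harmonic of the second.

Third harmonic of the first: 3·206.5 = 619.5 Hz.
Fourth harmonic of the second: 4·154.3 = 617.2 Hz.
f_beat = |619.5 − 617.2| = 2.3 Hz.

2.3 Hz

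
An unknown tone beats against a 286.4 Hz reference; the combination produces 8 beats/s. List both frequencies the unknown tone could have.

|f − 286.4| = 8, so f = 286.4 ± 8.

278.4 Hz or 294.4 Hz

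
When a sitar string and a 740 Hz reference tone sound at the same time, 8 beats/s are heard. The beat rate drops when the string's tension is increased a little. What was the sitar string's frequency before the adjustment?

732 Hz

|f − 740| = 8, so the sitar string was at either 732 Hz or 748 Hz.
Higher tension means higher frequency; the adjustment raises the sitar string's frequency.
The beat rate fell, so the adjustment moved the sitar string toward 740 Hz — it must have started below the reference.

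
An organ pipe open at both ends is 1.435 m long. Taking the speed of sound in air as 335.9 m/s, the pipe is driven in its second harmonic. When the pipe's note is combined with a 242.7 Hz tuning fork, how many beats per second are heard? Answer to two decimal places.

8.62 Hz

Open pipe: f_n = n·v/(2L) = 2·335.9/(2·1.435) = 234.0767 Hz.
f_beat = |234.0767 − 242.7| = 8.62 Hz.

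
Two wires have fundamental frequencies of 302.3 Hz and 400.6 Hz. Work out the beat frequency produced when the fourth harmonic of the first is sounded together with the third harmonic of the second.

7.4 Hz

Fourth harmonic of the first: 4·302.3 = 1209.2 Hz.
Third harmonic of the second: 3·400.6 = 1201.8 Hz.
f_beat = |1209.2 − 1201.8| = 7.4 Hz.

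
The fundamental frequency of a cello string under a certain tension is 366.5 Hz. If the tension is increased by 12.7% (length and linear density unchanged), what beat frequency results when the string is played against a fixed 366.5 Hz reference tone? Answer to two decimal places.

For a string, f ∝ √T, so the new frequency is 366.5·√1.127 = 389.0773 Hz.
f_beat = |389.0773 − 366.5| = 22.58 Hz.

22.58 Hz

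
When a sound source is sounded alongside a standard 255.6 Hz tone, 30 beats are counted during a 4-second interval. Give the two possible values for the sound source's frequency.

Beat frequency = 30/4 = 7.5 Hz.
|f − 255.6| = 7.5, so f = 255.6 ± 7.5.

248.1 Hz or 263.1 Hz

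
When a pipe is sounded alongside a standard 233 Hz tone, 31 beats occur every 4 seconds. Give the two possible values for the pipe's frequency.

Beat frequency = 31/4 = 7.75 Hz.
|f − 233| = 7.75, so f = 233 ± 7.75.

225.25 Hz or 240.75 Hz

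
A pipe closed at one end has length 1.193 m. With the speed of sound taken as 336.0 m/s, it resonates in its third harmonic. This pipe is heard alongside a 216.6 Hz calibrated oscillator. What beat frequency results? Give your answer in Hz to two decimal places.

5.37 Hz

Closed pipe (odd harmonics): f_n = n·v/(4L) = 3·336.0/(4·1.193) = 211.2322 Hz.
f_beat = |211.2322 − 216.6| = 5.37 Hz.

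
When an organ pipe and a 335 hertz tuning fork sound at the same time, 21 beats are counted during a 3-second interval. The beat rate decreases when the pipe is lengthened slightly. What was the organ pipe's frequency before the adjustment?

Beat frequency = 21/3 = 7 Hz.
|f − 335| = 7, so the organ pipe was at either 328 Hz or 342 Hz.
A longer pipe has a lower fundamental; the adjustment lowers the organ pipe's frequency.
The beat rate fell, so the adjustment moved the organ pipe toward 335 Hz — it must have started above the reference.

342 Hz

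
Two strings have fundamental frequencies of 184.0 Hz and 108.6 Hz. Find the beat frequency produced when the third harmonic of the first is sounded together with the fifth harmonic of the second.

Third harmonic of the first: 3·184.0 = 552.0 Hz.
Fifth harmonic of the second: 5·108.6 = 543.0 Hz.
f_beat = |552.0 − 543.0| = 9.0 Hz.

9.0 Hz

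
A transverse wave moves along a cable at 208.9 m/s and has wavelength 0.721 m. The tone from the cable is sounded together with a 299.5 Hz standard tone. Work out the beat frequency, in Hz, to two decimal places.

Source frequency f = v/λ = 208.9/0.721 = 289.7365 Hz.
f_beat = |289.7365 − 299.5| = 9.76 Hz.

9.76 Hz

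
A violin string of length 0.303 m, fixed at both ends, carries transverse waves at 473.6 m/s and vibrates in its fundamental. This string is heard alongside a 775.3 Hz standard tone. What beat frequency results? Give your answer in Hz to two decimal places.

For a string fixed at both ends, f_n = n·v/(2L) = 1·473.6/(2·0.303) = 781.5182 Hz.
f_beat = |781.5182 − 775.3| = 6.22 Hz.

6.22 Hz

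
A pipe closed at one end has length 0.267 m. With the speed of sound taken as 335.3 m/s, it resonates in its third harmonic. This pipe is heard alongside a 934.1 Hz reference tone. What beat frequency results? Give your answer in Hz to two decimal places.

7.75 Hz

Closed pipe (odd harmonics): f_n = n·v/(4L) = 3·335.3/(4·0.267) = 941.8539 Hz.
f_beat = |941.8539 − 934.1| = 7.75 Hz.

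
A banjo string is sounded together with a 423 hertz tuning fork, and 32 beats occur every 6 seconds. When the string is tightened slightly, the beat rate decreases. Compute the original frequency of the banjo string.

417.6667 Hz

Beat frequency = 32/6 = 5.3333 Hz.
|f − 423| = 5.3333, so the banjo string was at either 417.6667 Hz or 428.3333 Hz.
Increasing tension raises a string's frequency; the adjustment raises the banjo string's frequency.
The beat rate fell, so the adjustment moved the banjo string toward 423 Hz — it must have started below the reference.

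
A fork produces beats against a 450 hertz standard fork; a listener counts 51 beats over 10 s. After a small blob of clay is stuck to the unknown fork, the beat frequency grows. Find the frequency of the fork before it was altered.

Beat frequency = 51/10 = 5.1 Hz.
|f − 450| = 5.1, so the fork was at either 444.9 Hz or 455.1 Hz.
Adding mass to a fork lowers its frequency; the adjustment lowers the fork's frequency.
The beat rate rose, so the adjustment moved the fork further from 450 Hz — it was already below the reference.

444.9 Hz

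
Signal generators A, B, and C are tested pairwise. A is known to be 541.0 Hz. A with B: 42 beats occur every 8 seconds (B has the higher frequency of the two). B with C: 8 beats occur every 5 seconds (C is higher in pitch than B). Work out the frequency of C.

A–B: Beat frequency = 42/8 = 5.25 Hz.
B is above A, so f_B = 541.0 + 5.25 = 546.25 Hz.
B–C: Beat frequency = 8/5 = 1.6 Hz.
C is above B, so f_C = 546.25 + 1.6 = 547.85 Hz.

547.85 Hz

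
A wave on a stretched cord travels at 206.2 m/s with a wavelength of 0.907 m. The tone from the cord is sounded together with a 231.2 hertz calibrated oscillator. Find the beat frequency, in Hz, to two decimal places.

3.86 Hz

Source frequency f = v/λ = 206.2/0.907 = 227.3429 Hz.
f_beat = |227.3429 − 231.2| = 3.86 Hz.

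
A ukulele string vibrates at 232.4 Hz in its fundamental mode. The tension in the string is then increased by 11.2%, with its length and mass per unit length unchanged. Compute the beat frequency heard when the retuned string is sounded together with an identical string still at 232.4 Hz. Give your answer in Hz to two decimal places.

12.67 Hz

For a string, f ∝ √T, so the new frequency is 232.4·√1.112 = 245.0691 Hz.
f_beat = |245.0691 − 232.4| = 12.67 Hz.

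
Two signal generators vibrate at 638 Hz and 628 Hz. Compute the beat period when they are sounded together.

f_beat = |638 − 628| = 10 Hz.
Beat period T = 1 / f_beat = 1 / 10 s.

0.100 s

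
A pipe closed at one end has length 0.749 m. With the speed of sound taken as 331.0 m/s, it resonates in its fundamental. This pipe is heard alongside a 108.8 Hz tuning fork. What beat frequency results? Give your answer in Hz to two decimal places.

1.68 Hz

Closed pipe (odd harmonics): f_n = n·v/(4L) = 1·331.0/(4·0.749) = 110.4806 Hz.
f_beat = |110.4806 − 108.8| = 1.68 Hz.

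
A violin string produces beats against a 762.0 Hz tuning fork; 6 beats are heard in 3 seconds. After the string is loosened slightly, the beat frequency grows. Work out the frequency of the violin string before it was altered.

760 Hz

Beat frequency = 6/3 = 2 Hz.
|f − 762.0| = 2, so the violin string was at either 760 Hz or 764 Hz.
Reducing tension lowers a string's frequency; the adjustment lowers the violin string's frequency.
The beat rate rose, so the adjustment moved the violin string further from 762.0 Hz — it was already below the reference.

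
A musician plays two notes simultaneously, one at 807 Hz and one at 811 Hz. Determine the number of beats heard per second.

4 Hz

Beats arise from superposition of two nearby frequencies; the beat rate is |f₁ − f₂|.
|807 − 811| = 4 Hz.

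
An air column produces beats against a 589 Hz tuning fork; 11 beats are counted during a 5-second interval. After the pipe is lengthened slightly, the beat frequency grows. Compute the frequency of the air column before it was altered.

Beat frequency = 11/5 = 2.2 Hz.
|f − 589| = 2.2, so the air column was at either 586.8 Hz or 591.2 Hz.
A longer pipe has a lower fundamental; the adjustment lowers the air column's frequency.
The beat rate rose, so the adjustment moved the air column further from 589 Hz — it was already below the reference.

586.8 Hz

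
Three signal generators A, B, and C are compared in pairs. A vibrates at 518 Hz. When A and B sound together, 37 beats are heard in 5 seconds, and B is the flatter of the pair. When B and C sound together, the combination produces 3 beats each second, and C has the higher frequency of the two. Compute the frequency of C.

513.6 Hz

A–B: Beat frequency = 37/5 = 7.4 Hz.
B is below A, so f_B = 518 − 7.4 = 510.6 Hz.
C is above B, so f_C = 510.6 + 3 = 513.6 Hz.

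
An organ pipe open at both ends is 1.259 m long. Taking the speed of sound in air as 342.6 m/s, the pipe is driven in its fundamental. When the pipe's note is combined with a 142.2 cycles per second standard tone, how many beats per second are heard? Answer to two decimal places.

6.14 Hz

Open pipe: f_n = n·v/(2L) = 1·342.6/(2·1.259) = 136.0604 Hz.
f_beat = |136.0604 − 142.2| = 6.14 Hz.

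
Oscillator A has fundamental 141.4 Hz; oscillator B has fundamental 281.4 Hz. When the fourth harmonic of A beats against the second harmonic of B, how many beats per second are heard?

2.8 Hz

Fourth harmonic of the first: 4·141.4 = 565.6 Hz.
Second harmonic of the second: 2·281.4 = 562.8 Hz.
f_beat = |565.6 − 562.8| = 2.8 Hz.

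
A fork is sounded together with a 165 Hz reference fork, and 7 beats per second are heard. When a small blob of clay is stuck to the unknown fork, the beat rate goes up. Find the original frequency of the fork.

|f − 165| = 7, so the fork was at either 158 Hz or 172 Hz.
Adding mass to a fork lowers its frequency; the adjustment lowers the fork's frequency.
The beat rate rose, so the adjustment moved the fork further from 165 Hz — it was already below the reference.

158 Hz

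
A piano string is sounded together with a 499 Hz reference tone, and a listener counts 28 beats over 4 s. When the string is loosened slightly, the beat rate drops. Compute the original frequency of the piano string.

506 Hz

Beat frequency = 28/4 = 7 Hz.
|f − 499| = 7, so the piano string was at either 492 Hz or 506 Hz.
Reducing tension lowers a string's frequency; the adjustment lowers the piano string's frequency.
The beat rate fell, so the adjustment moved the piano string toward 499 Hz — it must have started above the reference.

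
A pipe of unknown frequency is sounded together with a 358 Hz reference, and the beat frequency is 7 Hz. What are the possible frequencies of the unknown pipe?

351 Hz or 365 Hz

|f − 358| = 7, so f = 358 ± 7.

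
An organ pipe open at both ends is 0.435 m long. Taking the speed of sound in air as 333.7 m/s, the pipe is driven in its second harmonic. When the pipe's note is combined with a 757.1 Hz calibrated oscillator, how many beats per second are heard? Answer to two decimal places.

10.03 Hz

Open pipe: f_n = n·v/(2L) = 2·333.7/(2·0.435) = 767.1264 Hz.
f_beat = |767.1264 − 757.1| = 10.03 Hz.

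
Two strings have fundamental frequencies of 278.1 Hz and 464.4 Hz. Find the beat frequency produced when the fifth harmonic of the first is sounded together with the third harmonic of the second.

Fifth harmonic of the first: 5·278.1 = 1390.5 Hz.
Third harmonic of the second: 3·464.4 = 1393.2 Hz.
f_beat = |1390.5 − 1393.2| = 2.7 Hz.

2.7 Hz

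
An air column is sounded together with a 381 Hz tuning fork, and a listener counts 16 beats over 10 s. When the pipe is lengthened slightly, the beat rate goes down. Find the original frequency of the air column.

Beat frequency = 16/10 = 1.6 Hz.
|f − 381| = 1.6, so the air column was at either 379.4 Hz or 382.6 Hz.
A longer pipe has a lower fundamental; the adjustment lowers the air column's frequency.
The beat rate fell, so the adjustment moved the air column toward 381 Hz — it must have started above the reference.

382.6 Hz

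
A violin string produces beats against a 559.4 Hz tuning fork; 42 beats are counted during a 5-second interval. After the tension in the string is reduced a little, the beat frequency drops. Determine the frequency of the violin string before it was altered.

Beat frequency = 42/5 = 8.4 Hz.
|f − 559.4| = 8.4, so the violin string was at either 551 Hz or 567.8 Hz.
Lower tension means lower frequency; the adjustment lowers the violin string's frequency.
The beat rate fell, so the adjustment moved the violin string toward 559.4 Hz — it must have started above the reference.

567.8 Hz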